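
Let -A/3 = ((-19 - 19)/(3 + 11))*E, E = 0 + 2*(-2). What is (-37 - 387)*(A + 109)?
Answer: -226840/7 ≈ -32406.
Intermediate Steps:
E = -4 (E = 0 - 4 = -4)
A = -228/7 (A = -3*(-19 - 19)/(3 + 11)*(-4) = -3*(-38/14)*(-4) = -3*(-38*1/14)*(-4) = -(-57)*(-4)/7 = -3*76/7 = -228/7 ≈ -32.571)
(-37 - 387)*(A + 109) = (-37 - 387)*(-228/7 + 109) = -424*535/7 = -226840/7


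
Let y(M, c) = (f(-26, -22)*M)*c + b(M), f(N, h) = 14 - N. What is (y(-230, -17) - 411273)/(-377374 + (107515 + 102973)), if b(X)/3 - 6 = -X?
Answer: 254165/166886 ≈ 1.5230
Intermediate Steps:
b(X) = 18 - 3*X (b(X) = 18 + 3*(-X) = 18 - 3*X)
y(M, c) = 18 - 3*M + 40*M*c (y(M, c) = ((14 - 1*(-26))*M)*c + (18 - 3*M) = ((14 + 26)*M)*c + (18 - 3*M) = (40*M)*c + (18 - 3*M) = 40*M*c + (18 - 3*M) = 18 - 3*M + 40*M*c)
(y(-230, -17) - 411273)/(-377374 + (107515 + 102973)) = ((18 - 3*(-230) + 40*(-230)*(-17)) - 411273)/(-377374 + (107515 + 102973)) = ((18 + 690 + 156400) - 411273)/(-377374 + 210488) = (157108 - 411273)/(-166886) = -254165*(-1/166886) = 254165/166886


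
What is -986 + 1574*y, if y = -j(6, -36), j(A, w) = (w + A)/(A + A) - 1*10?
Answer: 18689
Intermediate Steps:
j(A, w) = -10 + (A + w)/(2*A) (j(A, w) = (A + w)/((2*A)) - 10 = (A + w)*(1/(2*A)) - 10 = (A + w)/(2*A) - 10 = -10 + (A + w)/(2*A))
y = 25/2 (y = -(-36 - 19*6)/(2*6) = -(-36 - 114)/(2*6) = -(-150)/(2*6) = -1*(-25/2) = 25/2 ≈ 12.500)
-986 + 1574*y = -986 + 1574*(25/2) = -986 + 19675 = 18689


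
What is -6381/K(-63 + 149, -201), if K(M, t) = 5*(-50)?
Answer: 6381/250 ≈ 25.524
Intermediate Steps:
K(M, t) = -250
-6381/K(-63 + 149, -201) = -6381/(-250) = -6381*(-1/250) = 6381/250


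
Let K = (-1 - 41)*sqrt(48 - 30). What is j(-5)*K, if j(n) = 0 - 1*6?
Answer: 756*sqrt(2) ≈ 1069.1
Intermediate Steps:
j(n) = -6 (j(n) = 0 - 6 = -6)
K = -126*sqrt(2) ≈ -178.19
j(-5)*K = -(-756)*sqrt(2) = 756*sqrt(2)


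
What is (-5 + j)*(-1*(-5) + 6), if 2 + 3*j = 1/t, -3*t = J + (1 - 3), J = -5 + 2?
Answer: -902/15 ≈ -60.133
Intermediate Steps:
J = -3
t = 5/3 (t = -(-3 + (1 - 3))/3 = -(-3 - 2)/3 = -1/3*(-5) = 5/3 ≈ 1.6667)
j = -7/15 (j = -2/3 + 1/(3*(5/3)) = -2/3 + (1/3)*(3/5) = -2/3 + 1/5 = -7/15 ≈ -0.46667)
(-5 + j)*(-1*(-5) + 6) = (-5 - 7/15)*(-1*(-5) + 6) = -82*(5 + 6)/15 = -82/15*11 = -902/15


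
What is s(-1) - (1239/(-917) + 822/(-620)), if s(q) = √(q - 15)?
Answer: 108711/40610 + 4*I ≈ 2.677 + 4.0*I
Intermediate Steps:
s(q) = √(-15 + q)
s(-1) - (1239/(-917) + 822/(-620)) = √(-15 - 1) - (1239/(-917) + 822/(-620)) = √(-16) - (1239*(-1/917) + 822*(-1/620)) = 4*I - (-177/131 - 411/310) = 4*I - 1*(-108711/40610) = 4*I + 108711/40610 = 108711/40610 + 4*I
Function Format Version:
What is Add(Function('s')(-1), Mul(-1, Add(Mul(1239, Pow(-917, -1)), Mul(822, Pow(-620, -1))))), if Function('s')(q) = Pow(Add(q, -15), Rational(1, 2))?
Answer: Add(Rational(108711, 40610), Mul(4, I)) ≈ Add(2.6770, Mul(4.0000, I))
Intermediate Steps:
Function('s')(q) = Pow(Add(-15, q), Rational(1, 2))
Add(Function('s')(-1), Mul(-1, Add(Mul(1239, Pow(-917, -1)), Mul(822, Pow(-620, -1))))) = Add(Pow(Add(-15, -1), Rational(1, 2)), Mul(-1, Add(Mul(1239, Pow(-917, -1)), Mul(822, Pow(-620, -1))))) = Add(Pow(-16, Rational(1, 2)), Mul(-1, Add(Mul(1239, Rational(-1, 917)), Mul(822, Rational(-1, 620))))) = Add(Mul(4, I), Mul(-1, Add(Rational(-177, 131), Rational(-411, 310)))) = Add(Mul(4, I), Mul(-1, Rational(-108711, 40610))) = Add(Mul(4, I), Rational(108711, 40610)) = Add(Rational(108711, 40610), Mul(4, I))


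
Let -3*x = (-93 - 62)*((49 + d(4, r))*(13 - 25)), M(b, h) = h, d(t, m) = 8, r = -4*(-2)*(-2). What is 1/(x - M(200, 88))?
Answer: -1/35428 ≈ -2.8226e-5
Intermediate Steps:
r = -16 (r = 8*(-2) = -16)
x = -35340 (x = -(-93 - 62)*(49 + 8)*(13 - 25)/3 = -(-155)*57*(-12)/3 = -(-155)*(-684)/3 = -⅓*106020 = -35340)
1/(x - M(200, 88)) = 1/(-35340 - 1*88) = 1/(-35340 - 88) = 1/(-35428) = -1/35428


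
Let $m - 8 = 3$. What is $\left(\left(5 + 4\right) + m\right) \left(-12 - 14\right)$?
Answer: $-520$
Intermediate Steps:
$m = 11$ ($m = 8 + 3 = 11$)
$\left(\left(5 + 4\right) + m\right) \left(-12 - 14\right) = \left(\left(5 + 4\right) + 11\right) \left(-12 - 14\right) = \left(9 + 11\right) \left(-26\right) = 20 \left(-26\right) = -520$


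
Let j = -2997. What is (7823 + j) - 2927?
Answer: 1899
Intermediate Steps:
(7823 + j) - 2927 = (7823 - 2997) - 2927 = 4826 - 2927 = 1899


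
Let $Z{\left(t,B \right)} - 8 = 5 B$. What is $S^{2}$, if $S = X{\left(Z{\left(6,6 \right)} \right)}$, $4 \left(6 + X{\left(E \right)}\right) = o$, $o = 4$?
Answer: $25$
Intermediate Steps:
$Z{\left(t,B \right)} = 8 + 5 B$
$X{\left(E \right)} = -5$ ($X{\left(E \right)} = -6 + \frac{1}{4} \cdot 4 = -6 + 1 = -5$)
$S = -5$
$S^{2} = \left(-5\right)^{2} = 25$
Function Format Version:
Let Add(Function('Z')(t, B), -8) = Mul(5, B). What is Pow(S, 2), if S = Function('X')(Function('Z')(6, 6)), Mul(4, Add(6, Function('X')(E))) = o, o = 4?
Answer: 25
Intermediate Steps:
Function('Z')(t, B) = Add(8, Mul(5, B))
Function('X')(E) = -5 (Function('X')(E) = Add(-6, Mul(Rational(1, 4), 4)) = Add(-6, 1) = -5)
S = -5
Pow(S, 2) = Pow(-5, 2) = 25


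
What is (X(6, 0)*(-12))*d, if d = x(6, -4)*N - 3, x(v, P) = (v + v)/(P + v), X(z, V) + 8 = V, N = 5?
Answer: 2592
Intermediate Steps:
X(z, V) = -8 + V
x(v, P) = 2*v/(P + v) (x(v, P) = (2*v)/(P + v) = 2*v/(P + v))
d = 27 (d = (2*6/(-4 + 6))*5 - 3 = (2*6/2)*5 - 3 = (2*6*(½))*5 - 3 = 6*5 - 3 = 30 - 3 = 27)
(X(6, 0)*(-12))*d = ((-8 + 0)*(-12))*27 = -8*(-12)*27 = 96*27 = 2592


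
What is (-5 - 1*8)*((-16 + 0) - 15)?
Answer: 403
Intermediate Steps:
(-5 - 1*8)*((-16 + 0) - 15) = (-5 - 8)*(-16 - 15) = -13*(-31) = 403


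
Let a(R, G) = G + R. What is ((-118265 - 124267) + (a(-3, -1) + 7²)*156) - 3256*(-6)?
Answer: -215976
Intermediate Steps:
((-118265 - 124267) + (a(-3, -1) + 7²)*156) - 3256*(-6) = ((-118265 - 124267) + ((-1 - 3) + 7²)*156) - 3256*(-6) = (-242532 + (-4 + 49)*156) + 19536 = (-242532 + 45*156) + 19536 = (-242532 + 7020) + 19536 = -235512 + 19536 = -215976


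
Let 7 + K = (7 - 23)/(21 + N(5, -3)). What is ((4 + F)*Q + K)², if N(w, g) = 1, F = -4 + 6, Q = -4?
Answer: 121801/121 ≈ 1006.6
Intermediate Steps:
F = 2
K = -85/11 (K = -7 + (7 - 23)/(21 + 1) = -7 - 16/22 = -7 - 16*1/22 = -7 - 8/11 = -85/11 ≈ -7.7273)
((4 + F)*Q + K)² = ((4 + 2)*(-4) - 85/11)² = (6*(-4) - 85/11)² = (-24 - 85/11)² = (-349/11)² = 121801/121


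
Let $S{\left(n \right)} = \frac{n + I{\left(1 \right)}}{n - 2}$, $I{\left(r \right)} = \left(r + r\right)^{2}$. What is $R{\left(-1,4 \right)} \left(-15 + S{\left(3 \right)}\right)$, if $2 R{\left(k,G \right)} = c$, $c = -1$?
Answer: $4$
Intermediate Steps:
$I{\left(r \right)} = 4 r^{2}$ ($I{\left(r \right)} = \left(2 r\right)^{2} = 4 r^{2}$)
$R{\left(k,G \right)} = - \frac{1}{2}$ ($R{\left(k,G \right)} = \frac{1}{2} \left(-1\right) = - \frac{1}{2}$)
$S{\left(n \right)} = \frac{4 + n}{-2 + n}$ ($S{\left(n \right)} = \frac{n + 4 \cdot 1^{2}}{n - 2} = \frac{n + 4 \cdot 1}{-2 + n} = \frac{n + 4}{-2 + n} = \frac{4 + n}{-2 + n}$)
$R{\left(-1,4 \right)} \left(-15 + S{\left(3 \right)}\right) = - \frac{-15 + \frac{4 + 3}{-2 + 3}}{2} = - \frac{-15 + 1^{-1} \cdot 7}{2} = - \frac{-15 + 1 \cdot 7}{2} = - \frac{-15 + 7}{2} = \left(- \frac{1}{2}\right) \left(-8\right) = 4$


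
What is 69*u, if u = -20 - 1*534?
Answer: -38226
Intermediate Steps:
u = -554 (u = -20 - 534 = -554)
69*u = 69*(-554) = -38226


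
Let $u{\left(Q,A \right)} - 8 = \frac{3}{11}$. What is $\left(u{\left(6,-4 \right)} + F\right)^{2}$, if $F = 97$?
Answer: $\frac{1340964}{121} \approx 11082.0$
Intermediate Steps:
$u{\left(Q,A \right)} = \frac{91}{11}$ ($u{\left(Q,A \right)} = 8 + \frac{3}{11} = \frac{91}{11}$)
$\left(u{\left(6,-4 \right)} + F\right)^{2} = \left(\frac{91}{11} + 97\right)^{2} = \left(\frac{1158}{11}\right)^{2} = \frac{1340964}{121}$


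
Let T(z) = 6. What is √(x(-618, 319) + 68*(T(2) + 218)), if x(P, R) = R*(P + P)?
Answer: 2*I*√94763 ≈ 615.67*I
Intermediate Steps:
x(P, R) = 2*P*R (x(P, R) = R*(2*P) = 2*P*R)
√(x(-618, 319) + 68*(T(2) + 218)) = √(2*(-618)*319 + 68*(6 + 218)) = √(-394284 + 68*224) = √(-394284 + 15232) = √(-379052) = 2*I*√94763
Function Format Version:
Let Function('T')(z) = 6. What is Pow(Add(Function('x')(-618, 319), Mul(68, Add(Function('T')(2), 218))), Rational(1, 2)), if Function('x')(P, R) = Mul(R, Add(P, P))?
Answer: Mul(2, I, Pow(94763, Rational(1, 2))) ≈ Mul(615.67, I)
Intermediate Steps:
Function('x')(P, R) = Mul(2, P, R) (Function('x')(P, R) = Mul(R, Mul(2, P)) = Mul(2, P, R))
Pow(Add(Function('x')(-618, 319), Mul(68, Add(Function('T')(2), 218))), Rational(1, 2)) = Pow(Add(Mul(2, -618, 319), Mul(68, Add(6, 218))), Rational(1, 2)) = Pow(Add(-394284, Mul(68, 224)), Rational(1, 2)) = Pow(Add(-394284, 15232), Rational(1, 2)) = Pow(-379052, Rational(1, 2)) = Mul(2, I, Pow(94763, Rational(1, 2)))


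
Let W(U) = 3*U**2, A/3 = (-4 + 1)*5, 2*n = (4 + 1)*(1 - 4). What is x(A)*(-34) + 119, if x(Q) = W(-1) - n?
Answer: -238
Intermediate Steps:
n = -15/2 (n = ((4 + 1)*(1 - 4))/2 = (5*(-3))/2 = (1/2)*(-15) = -15/2 ≈ -7.5000)
A = -45 (A = 3*((-4 + 1)*5) = 3*(-3*5) = 3*(-15) = -45)
x(Q) = 21/2 (x(Q) = 3*(-1)**2 - 1*(-15/2) = 3*1 + 15/2 = 3 + 15/2 = 21/2)
x(A)*(-34) + 119 = (21/2)*(-34) + 119 = -357 + 119 = -238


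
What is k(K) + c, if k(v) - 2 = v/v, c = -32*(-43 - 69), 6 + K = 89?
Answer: 3587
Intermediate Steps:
K = 83 (K = -6 + 89 = 83)
c = 3584 (c = -32*(-112) = 3584)
k(v) = 3 (k(v) = 2 + v/v = 2 + 1 = 3)
k(K) + c = 3 + 3584 = 3587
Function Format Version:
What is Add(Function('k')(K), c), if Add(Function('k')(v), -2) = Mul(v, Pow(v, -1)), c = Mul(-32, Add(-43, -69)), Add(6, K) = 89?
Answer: 3587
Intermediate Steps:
K = 83 (K = Add(-6, 89) = 83)
c = 3584 (c = Mul(-32, -112) = 3584)
Function('k')(v) = 3 (Function('k')(v) = Add(2, Mul(v, Pow(v, -1))) = Add(2, 1) = 3)
Add(Function('k')(K), c) = Add(3, 3584) = 3587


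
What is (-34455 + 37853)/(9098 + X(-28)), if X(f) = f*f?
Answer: 1699/4941 ≈ 0.34386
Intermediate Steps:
X(f) = f**2
(-34455 + 37853)/(9098 + X(-28)) = (-34455 + 37853)/(9098 + (-28)**2) = 3398/(9098 + 784) = 3398/9882 = 3398*(1/9882) = 1699/4941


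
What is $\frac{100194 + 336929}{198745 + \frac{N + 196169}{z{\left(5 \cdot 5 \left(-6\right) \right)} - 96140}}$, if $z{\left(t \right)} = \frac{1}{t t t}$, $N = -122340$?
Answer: $\frac{141834392617937123}{64487037839823745} \approx 2.1994$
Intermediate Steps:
$z{\left(t \right)} = \frac{1}{t^{3}}$ ($z{\left(t \right)} = \frac{1}{t^{2} t} = \frac{1}{t^{3}}$)
$\frac{100194 + 336929}{198745 + \frac{N + 196169}{z{\left(5 \cdot 5 \left(-6\right) \right)} - 96140}} = \frac{100194 + 336929}{198745 + \frac{-122340 + 196169}{\frac{1}{-3375000} - 96140}} = \frac{437123}{198745 + \frac{73829}{\frac{1}{-3375000} - 96140}} = \frac{437123}{198745 + \frac{73829}{- \frac{1}{3375000} - 96140}} = \frac{437123}{198745 + \frac{73829}{- \frac{324472500001}{3375000}}} = \frac{437123}{198745 + 73829 \left(- \frac{3375000}{324472500001}\right)} = \frac{437123}{198745 - \frac{249172875000}{324472500001}} = \frac{437123}{\frac{64487037839823745}{324472500001}} = 437123 \cdot \frac{324472500001}{64487037839823745} = \frac{141834392617937123}{64487037839823745}$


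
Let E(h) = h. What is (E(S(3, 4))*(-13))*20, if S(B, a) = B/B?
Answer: -260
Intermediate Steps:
S(B, a) = 1
(E(S(3, 4))*(-13))*20 = (1*(-13))*20 = -13*20 = -260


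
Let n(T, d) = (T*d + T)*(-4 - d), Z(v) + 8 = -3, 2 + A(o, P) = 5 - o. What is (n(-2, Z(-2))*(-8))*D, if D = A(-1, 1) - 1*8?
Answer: 4480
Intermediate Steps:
A(o, P) = 3 - o (A(o, P) = -2 + (5 - o) = 3 - o)
Z(v) = -11 (Z(v) = -8 - 3 = -11)
D = -4 (D = (3 - 1*(-1)) - 1*8 = (3 + 1) - 8 = 4 - 8 = -4)
n(T, d) = (-4 - d)*(T + T*d) (n(T, d) = (T + T*d)*(-4 - d) = (-4 - d)*(T + T*d))
(n(-2, Z(-2))*(-8))*D = (-1*(-2)*(4 + (-11)² + 5*(-11))*(-8))*(-4) = (-1*(-2)*(4 + 121 - 55)*(-8))*(-4) = (-1*(-2)*70*(-8))*(-4) = (140*(-8))*(-4) = -1120*(-4) = 4480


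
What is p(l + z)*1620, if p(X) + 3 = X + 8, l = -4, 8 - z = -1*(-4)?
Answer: 8100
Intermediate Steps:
z = 4 (z = 8 - (-1)*(-4) = 8 - 1*4 = 8 - 4 = 4)
p(X) = 5 + X (p(X) = -3 + (X + 8) = -3 + (8 + X) = 5 + X)
p(l + z)*1620 = (5 + (-4 + 4))*1620 = (5 + 0)*1620 = 5*1620 = 8100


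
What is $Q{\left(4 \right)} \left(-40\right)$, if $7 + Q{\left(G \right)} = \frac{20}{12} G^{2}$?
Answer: $- \frac{2360}{3} \approx -786.67$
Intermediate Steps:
$Q{\left(G \right)} = -7 + \frac{5 G^{2}}{3}$ ($Q{\left(G \right)} = -7 + \frac{20}{12} G^{2} = -7 + 20 \cdot \frac{1}{12} G^{2} = -7 + \frac{5 G^{2}}{3}$)
$Q{\left(4 \right)} \left(-40\right) = \left(-7 + \frac{5 \cdot 4^{2}}{3}\right) \left(-40\right) = \left(-7 + \frac{5}{3} \cdot 16\right) \left(-40\right) = \left(-7 + \frac{80}{3}\right) \left(-40\right) = \frac{59}{3} \left(-40\right) = - \frac{2360}{3}$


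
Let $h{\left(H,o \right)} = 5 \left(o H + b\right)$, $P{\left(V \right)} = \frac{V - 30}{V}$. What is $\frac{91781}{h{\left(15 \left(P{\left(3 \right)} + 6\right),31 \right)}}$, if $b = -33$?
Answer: $- \frac{91781}{7140} \approx -12.854$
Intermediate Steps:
$P{\left(V \right)} = \frac{-30 + V}{V}$ ($P{\left(V \right)} = \frac{V - 30}{V} = \frac{-30 + V}{V}$)
$h{\left(H,o \right)} = -165 + 5 H o$ ($h{\left(H,o \right)} = 5 \left(o H - 33\right) = 5 \left(H o - 33\right) = 5 \left(-33 + H o\right) = -165 + 5 H o$)
$\frac{91781}{h{\left(15 \left(P{\left(3 \right)} + 6\right),31 \right)}} = \frac{91781}{-165 + 5 \cdot 15 \left(\frac{-30 + 3}{3} + 6\right) 31} = \frac{91781}{-165 + 5 \cdot 15 \left(\frac{1}{3} \left(-27\right) + 6\right) 31} = \frac{91781}{-165 + 5 \cdot 15 \left(-9 + 6\right) 31} = \frac{91781}{-165 + 5 \cdot 15 \left(-3\right) 31} = \frac{91781}{-165 + 5 \left(-45\right) 31} = \frac{91781}{-165 - 6975} = \frac{91781}{-7140} = 91781 \left(- \frac{1}{7140}\right) = - \frac{91781}{7140}$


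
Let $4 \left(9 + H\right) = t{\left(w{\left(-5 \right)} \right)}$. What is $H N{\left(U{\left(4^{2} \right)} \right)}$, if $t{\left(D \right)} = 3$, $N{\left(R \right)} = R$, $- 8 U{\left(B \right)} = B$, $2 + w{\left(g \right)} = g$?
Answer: $\frac{33}{2} \approx 16.5$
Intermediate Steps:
$w{\left(g \right)} = -2 + g$
$U{\left(B \right)} = - \frac{B}{8}$
$H = - \frac{33}{4}$ ($H = -9 + \frac{1}{4} \cdot 3 = -9 + \frac{3}{4} = - \frac{33}{4} \approx -8.25$)
$H N{\left(U{\left(4^{2} \right)} \right)} = - \frac{33 \left(- \frac{4^{2}}{8}\right)}{4} = - \frac{33 \left(\left(- \frac{1}{8}\right) 16\right)}{4} = \left(- \frac{33}{4}\right) \left(-2\right) = \frac{33}{2}$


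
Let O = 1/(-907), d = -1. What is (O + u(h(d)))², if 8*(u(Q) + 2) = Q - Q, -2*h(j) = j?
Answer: 3294225/822649 ≈ 4.0044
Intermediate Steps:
h(j) = -j/2
O = -1/907 ≈ -0.0011025
u(Q) = -2 (u(Q) = -2 + (Q - Q)/8 = -2 + (⅛)*0 = -2 + 0 = -2)
(O + u(h(d)))² = (-1/907 - 2)² = (-1815/907)² = 3294225/822649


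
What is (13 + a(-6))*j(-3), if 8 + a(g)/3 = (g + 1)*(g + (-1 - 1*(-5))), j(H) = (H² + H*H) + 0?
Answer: 342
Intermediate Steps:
j(H) = 2*H² (j(H) = (H² + H²) + 0 = 2*H² + 0 = 2*H²)
a(g) = -24 + 3*(1 + g)*(4 + g) (a(g) = -24 + 3*((g + 1)*(g + (-1 - 1*(-5)))) = -24 + 3*((1 + g)*(g + (-1 + 5))) = -24 + 3*((1 + g)*(g + 4)) = -24 + 3*((1 + g)*(4 + g)) = -24 + 3*(1 + g)*(4 + g))
(13 + a(-6))*j(-3) = (13 + (-12 + 3*(-6)² + 15*(-6)))*(2*(-3)²) = (13 + (-12 + 3*36 - 90))*(2*9) = (13 + (-12 + 108 - 90))*18 = (13 + 6)*18 = 19*18 = 342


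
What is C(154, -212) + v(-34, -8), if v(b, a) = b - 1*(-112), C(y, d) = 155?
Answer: 233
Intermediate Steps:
v(b, a) = 112 + b (v(b, a) = b + 112 = 112 + b)
C(154, -212) + v(-34, -8) = 155 + (112 - 34) = 155 + 78 = 233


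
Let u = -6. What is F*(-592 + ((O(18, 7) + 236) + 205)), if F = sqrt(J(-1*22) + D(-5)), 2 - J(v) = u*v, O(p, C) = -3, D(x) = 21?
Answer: -154*I*sqrt(109) ≈ -1607.8*I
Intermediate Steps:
J(v) = 2 + 6*v (J(v) = 2 - (-6)*v = 2 + 6*v)
F = I*sqrt(109) (F = sqrt((2 + 6*(-1*22)) + 21) = sqrt((2 + 6*(-22)) + 21) = sqrt((2 - 132) + 21) = sqrt(-130 + 21) = sqrt(-109) = I*sqrt(109) ≈ 10.44*I)
F*(-592 + ((O(18, 7) + 236) + 205)) = (I*sqrt(109))*(-592 + ((-3 + 236) + 205)) = (I*sqrt(109))*(-592 + (233 + 205)) = (I*sqrt(109))*(-592 + 438) = (I*sqrt(109))*(-154) = -154*I*sqrt(109)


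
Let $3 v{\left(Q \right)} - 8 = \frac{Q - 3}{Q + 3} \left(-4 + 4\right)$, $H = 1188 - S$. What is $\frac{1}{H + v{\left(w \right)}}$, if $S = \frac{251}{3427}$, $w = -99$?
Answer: $\frac{10281}{12240491} \approx 0.00083992$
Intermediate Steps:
$S = \frac{251}{3427}$ ($S = 251 \cdot \frac{1}{3427} = \frac{251}{3427} \approx 0.073242$)
$H = \frac{4071025}{3427}$ ($H = 1188 - \frac{251}{3427} = \frac{4071025}{3427} \approx 1187.9$)
$v{\left(Q \right)} = \frac{8}{3}$ ($v{\left(Q \right)} = \frac{8}{3} + \frac{\frac{Q - 3}{Q + 3} \left(-4 + 4\right)}{3} = \frac{8}{3} + \frac{\frac{-3 + Q}{3 + Q} 0}{3} = \frac{8}{3} + \frac{1}{3} \cdot 0 = \frac{8}{3} + 0 = \frac{8}{3}$)
$\frac{1}{H + v{\left(w \right)}} = \frac{1}{\frac{4071025}{3427} + \frac{8}{3}} = \frac{1}{\frac{12240491}{10281}} = \frac{10281}{12240491}$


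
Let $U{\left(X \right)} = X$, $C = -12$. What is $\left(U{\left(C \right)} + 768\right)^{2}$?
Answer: $571536$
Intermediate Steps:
$\left(U{\left(C \right)} + 768\right)^{2} = \left(-12 + 768\right)^{2} = 756^{2} = 571536$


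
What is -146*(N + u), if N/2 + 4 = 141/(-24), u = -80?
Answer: 29127/2 ≈ 14564.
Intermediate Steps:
N = -79/4 (N = -8 + 2*(141/(-24)) = -8 + 2*(141*(-1/24)) = -8 + 2*(-47/8) = -8 - 47/4 = -79/4 ≈ -19.750)
-146*(N + u) = -146*(-79/4 - 80) = -146*(-399/4) = 29127/2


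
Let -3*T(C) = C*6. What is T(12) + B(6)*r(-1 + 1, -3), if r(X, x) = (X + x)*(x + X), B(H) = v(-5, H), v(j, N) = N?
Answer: 30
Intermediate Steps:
T(C) = -2*C (T(C) = -C*6/3 = -2*C)
B(H) = H
r(X, x) = (X + x)**2 (r(X, x) = (X + x)*(X + x) = (X + x)**2)
T(12) + B(6)*r(-1 + 1, -3) = -2*12 + 6*((-1 + 1) - 3)**2 = -24 + 6*(0 - 3)**2 = -24 + 6*(-3)**2 = -24 + 6*9 = -24 + 54 = 30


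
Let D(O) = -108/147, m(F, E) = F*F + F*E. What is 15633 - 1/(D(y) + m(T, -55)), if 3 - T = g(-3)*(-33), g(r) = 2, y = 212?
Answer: 739409585/47298 ≈ 15633.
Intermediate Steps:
T = 69 (T = 3 - 2*(-33) = 3 - 1*(-66) = 3 + 66 = 69)
m(F, E) = F**2 + E*F
D(O) = -36/49 (D(O) = -108*1/147 = -36/49)
15633 - 1/(D(y) + m(T, -55)) = 15633 - 1/(-36/49 + 69*(-55 + 69)) = 15633 - 1/(-36/49 + 69*14) = 15633 - 1/(-36/49 + 966) = 15633 - 1/47298/49 = 15633 - 1*49/47298 = 15633 - 49/47298 = 739409585/47298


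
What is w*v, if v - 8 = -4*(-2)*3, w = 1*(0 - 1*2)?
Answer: -64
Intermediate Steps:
w = -2 (w = 1*(0 - 2) = 1*(-2) = -2)
v = 32 (v = 8 - 4*(-2)*3 = 8 + 8*3 = 8 + 24 = 32)
w*v = -2*32 = -64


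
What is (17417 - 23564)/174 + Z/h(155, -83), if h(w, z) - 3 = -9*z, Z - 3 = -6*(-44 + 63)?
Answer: -128599/3625 ≈ -35.476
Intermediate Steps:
Z = -111 (Z = 3 - 6*(-44 + 63) = 3 - 6*19 = 3 - 114 = -111)
h(w, z) = 3 - 9*z
(17417 - 23564)/174 + Z/h(155, -83) = (17417 - 23564)/174 - 111/(3 - 9*(-83)) = -6147*1/174 - 111/(3 + 747) = -2049/58 - 111/750 = -2049/58 - 111*1/750 = -2049/58 - 37/250 = -128599/3625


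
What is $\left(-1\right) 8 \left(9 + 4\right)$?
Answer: $-104$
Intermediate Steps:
$\left(-1\right) 8 \left(9 + 4\right) = \left(-8\right) 13 = -104$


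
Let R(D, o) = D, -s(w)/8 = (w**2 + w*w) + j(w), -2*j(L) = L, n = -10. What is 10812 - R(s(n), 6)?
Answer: 12452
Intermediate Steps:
j(L) = -L/2
s(w) = -16*w**2 + 4*w (s(w) = -8*((w**2 + w*w) - w/2) = -8*((w**2 + w**2) - w/2) = -8*(2*w**2 - w/2) = -16*w**2 + 4*w)
10812 - R(s(n), 6) = 10812 - 4*(-10)*(1 - 4*(-10)) = 10812 - 4*(-10)*(1 + 40) = 10812 - 4*(-10)*41 = 10812 - 1*(-1640) = 10812 + 1640 = 12452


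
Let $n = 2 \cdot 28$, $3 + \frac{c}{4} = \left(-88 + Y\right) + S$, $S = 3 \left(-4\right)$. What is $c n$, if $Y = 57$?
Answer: $-10304$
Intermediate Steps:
$S = -12$
$c = -184$ ($c = -12 + 4 \left(\left(-88 + 57\right) - 12\right) = -12 + 4 \left(-31 - 12\right) = -12 + 4 \left(-43\right) = -12 - 172 = -184$)
$n = 56$
$c n = \left(-184\right) 56 = -10304$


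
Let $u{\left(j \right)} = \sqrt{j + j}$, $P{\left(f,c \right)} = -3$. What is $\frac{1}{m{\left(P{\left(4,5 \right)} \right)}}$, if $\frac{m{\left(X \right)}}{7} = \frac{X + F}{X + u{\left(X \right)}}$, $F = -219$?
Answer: $\frac{1}{518} - \frac{i \sqrt{6}}{1554} \approx 0.0019305 - 0.0015762 i$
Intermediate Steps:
$u{\left(j \right)} = \sqrt{2} \sqrt{j}$ ($u{\left(j \right)} = \sqrt{2 j} = \sqrt{2} \sqrt{j}$)
$m{\left(X \right)} = \frac{7 \left(-219 + X\right)}{X + \sqrt{2} \sqrt{X}}$ ($m{\left(X \right)} = 7 \frac{X - 219}{X + \sqrt{2} \sqrt{X}} = 7 \frac{-219 + X}{X + \sqrt{2} \sqrt{X}} = \frac{7 \left(-219 + X\right)}{X + \sqrt{2} \sqrt{X}}$)
$\frac{1}{m{\left(P{\left(4,5 \right)} \right)}} = \frac{1}{7 \frac{1}{-3 + \sqrt{2} \sqrt{-3}} \left(-219 - 3\right)} = \frac{1}{7 \frac{1}{-3 + \sqrt{2} i \sqrt{3}} \left(-222\right)} = \frac{1}{7 \frac{1}{-3 + i \sqrt{6}} \left(-222\right)} = \frac{1}{\left(-1554\right) \frac{1}{-3 + i \sqrt{6}}} = \frac{1}{518} - \frac{i \sqrt{6}}{1554}$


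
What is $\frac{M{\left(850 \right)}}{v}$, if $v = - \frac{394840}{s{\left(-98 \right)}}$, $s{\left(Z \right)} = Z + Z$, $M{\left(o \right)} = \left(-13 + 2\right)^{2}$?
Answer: $\frac{5929}{98710} \approx 0.060065$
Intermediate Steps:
$M{\left(o \right)} = 121$ ($M{\left(o \right)} = \left(-11\right)^{2} = 121$)
$s{\left(Z \right)} = 2 Z$
$v = \frac{98710}{49}$ ($v = - \frac{394840}{2 \left(-98\right)} = - \frac{394840}{-196} = \left(-394840\right) \left(- \frac{1}{196}\right) = \frac{98710}{49} \approx 2014.5$)
$\frac{M{\left(850 \right)}}{v} = \frac{121}{\frac{98710}{49}} = 121 \cdot \frac{49}{98710} = \frac{5929}{98710}$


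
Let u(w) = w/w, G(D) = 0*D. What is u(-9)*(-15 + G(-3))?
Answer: -15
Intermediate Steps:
G(D) = 0
u(w) = 1
u(-9)*(-15 + G(-3)) = 1*(-15 + 0) = 1*(-15) = -15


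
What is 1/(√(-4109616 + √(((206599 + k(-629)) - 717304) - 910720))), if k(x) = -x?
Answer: √2/(2*√(-2054808 + I*√355199)) ≈ 7.1538e-8 - 0.00049329*I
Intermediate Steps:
1/(√(-4109616 + √(((206599 + k(-629)) - 717304) - 910720))) = 1/(√(-4109616 + √(((206599 - 1*(-629)) - 717304) - 910720))) = 1/(√(-4109616 + √(((206599 + 629) - 717304) - 910720))) = 1/(√(-4109616 + √((207228 - 717304) - 910720))) = 1/(√(-4109616 + √(-510076 - 910720))) = 1/(√(-4109616 + √(-1420796))) = 1/(√(-4109616 + 2*I*√355199)) = (-4109616 + 2*I*√355199)^(-½)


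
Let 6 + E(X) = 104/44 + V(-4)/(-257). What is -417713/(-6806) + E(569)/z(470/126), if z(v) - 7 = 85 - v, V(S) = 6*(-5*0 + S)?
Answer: 79066858961/1289117654 ≈ 61.334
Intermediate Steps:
V(S) = 6*S (V(S) = 6*(0 + S) = 6*S)
z(v) = 92 - v (z(v) = 7 + (85 - v) = 92 - v)
E(X) = -10016/2827 (E(X) = -6 + (104/44 + (6*(-4))/(-257)) = -6 + (104*(1/44) - 24*(-1/257)) = -6 + (26/11 + 24/257) = -6 + 6946/2827 = -10016/2827)
-417713/(-6806) + E(569)/z(470/126) = -417713/(-6806) - 10016/(2827*(92 - 470/126)) = -417713*(-1/6806) - 10016/(2827*(92 - 470/126)) = 417713/6806 - 10016/(2827*(92 - 1*235/63)) = 417713/6806 - 10016/(2827*(92 - 235/63)) = 417713/6806 - 10016/(2827*5561/63) = 417713/6806 - 10016/2827*63/5561 = 417713/6806 - 631008/15720947 = 79066858961/1289117654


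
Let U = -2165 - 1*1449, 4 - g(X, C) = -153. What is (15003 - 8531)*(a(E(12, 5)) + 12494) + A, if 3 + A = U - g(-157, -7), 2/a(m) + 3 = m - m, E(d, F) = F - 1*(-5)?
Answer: 242559238/3 ≈ 8.0853e+7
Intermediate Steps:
g(X, C) = 157 (g(X, C) = 4 - 1*(-153) = 4 + 153 = 157)
E(d, F) = 5 + F (E(d, F) = F + 5 = 5 + F)
U = -3614 (U = -2165 - 1449 = -3614)
a(m) = -⅔ (a(m) = 2/(-3 + (m - m)) = 2/(-3 + 0) = 2/(-3) = 2*(-⅓) = -⅔)
A = -3774 (A = -3 + (-3614 - 1*157) = -3 + (-3614 - 157) = -3 - 3771 = -3774)
(15003 - 8531)*(a(E(12, 5)) + 12494) + A = (15003 - 8531)*(-⅔ + 12494) - 3774 = 6472*(37480/3) - 3774 = 242570560/3 - 3774 = 242559238/3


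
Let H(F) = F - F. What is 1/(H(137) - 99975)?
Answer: -1/99975 ≈ -1.0003e-5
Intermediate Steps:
H(F) = 0
1/(H(137) - 99975) = 1/(0 - 99975) = 1/(-99975) = -1/99975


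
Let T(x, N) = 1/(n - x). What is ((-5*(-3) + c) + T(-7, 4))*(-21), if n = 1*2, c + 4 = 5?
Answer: -1015/3 ≈ -338.33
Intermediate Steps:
c = 1 (c = -4 + 5 = 1)
n = 2
T(x, N) = 1/(2 - x)
((-5*(-3) + c) + T(-7, 4))*(-21) = ((-5*(-3) + 1) - 1/(-2 - 7))*(-21) = ((15 + 1) - 1/(-9))*(-21) = (16 - 1*(-1/9))*(-21) = (16 + 1/9)*(-21) = (145/9)*(-21) = -1015/3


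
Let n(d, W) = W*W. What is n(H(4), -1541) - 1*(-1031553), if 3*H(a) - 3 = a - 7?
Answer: 3406234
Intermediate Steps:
H(a) = -4/3 + a/3 (H(a) = 1 + (a - 7)/3 = 1 + (-7 + a)/3 = 1 + (-7/3 + a/3) = -4/3 + a/3)
n(d, W) = W**2
n(H(4), -1541) - 1*(-1031553) = (-1541)**2 - 1*(-1031553) = 2374681 + 1031553 = 3406234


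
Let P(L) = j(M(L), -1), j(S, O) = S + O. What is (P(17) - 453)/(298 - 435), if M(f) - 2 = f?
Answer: 435/137 ≈ 3.1752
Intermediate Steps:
M(f) = 2 + f
j(S, O) = O + S
P(L) = 1 + L (P(L) = -1 + (2 + L) = 1 + L)
(P(17) - 453)/(298 - 435) = ((1 + 17) - 453)/(298 - 435) = (18 - 453)/(-137) = -435*(-1/137) = 435/137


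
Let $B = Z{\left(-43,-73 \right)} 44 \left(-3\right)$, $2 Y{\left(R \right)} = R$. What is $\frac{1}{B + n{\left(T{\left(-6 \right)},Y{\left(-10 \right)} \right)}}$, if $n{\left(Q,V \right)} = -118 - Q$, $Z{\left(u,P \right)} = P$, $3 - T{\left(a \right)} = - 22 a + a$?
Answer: $\frac{1}{9641} \approx 0.00010372$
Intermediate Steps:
$Y{\left(R \right)} = \frac{R}{2}$
$T{\left(a \right)} = 3 + 21 a$ ($T{\left(a \right)} = 3 - \left(- 22 a + a\right) = 3 - - 21 a = 3 + 21 a$)
$B = 9636$ ($B = - 73 \cdot 44 \left(-3\right) = \left(-73\right) \left(-132\right) = 9636$)
$\frac{1}{B + n{\left(T{\left(-6 \right)},Y{\left(-10 \right)} \right)}} = \frac{1}{9636 - \left(121 - 126\right)} = \frac{1}{9636 - -5} = \frac{1}{9636 + \left(-118 + 123\right)} = \frac{1}{9636 + 5} = \frac{1}{9641}$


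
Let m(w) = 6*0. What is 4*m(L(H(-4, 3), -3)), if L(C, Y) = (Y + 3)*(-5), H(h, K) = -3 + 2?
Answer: 0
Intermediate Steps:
H(h, K) = -1
L(C, Y) = -15 - 5*Y (L(C, Y) = (3 + Y)*(-5) = -15 - 5*Y)
m(w) = 0
4*m(L(H(-4, 3), -3)) = 4*0 = 0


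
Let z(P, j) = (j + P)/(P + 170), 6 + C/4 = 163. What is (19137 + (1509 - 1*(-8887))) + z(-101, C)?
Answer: 2038304/69 ≈ 29541.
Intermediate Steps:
C = 628 (C = -24 + 4*163 = -24 + 652 = 628)
z(P, j) = (P + j)/(170 + P)
(19137 + (1509 - 1*(-8887))) + z(-101, C) = (19137 + (1509 - 1*(-8887))) + (-101 + 628)/(170 - 101) = (19137 + (1509 + 8887)) + 527/69 = (19137 + 10396) + (1/69)*527 = 29533 + 527/69 = 2038304/69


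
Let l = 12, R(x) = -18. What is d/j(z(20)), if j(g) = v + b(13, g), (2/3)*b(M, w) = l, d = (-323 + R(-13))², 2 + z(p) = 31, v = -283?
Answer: -116281/265 ≈ -438.80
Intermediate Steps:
z(p) = 29 (z(p) = -2 + 31 = 29)
d = 116281 (d = (-323 - 18)² = (-341)² = 116281)
b(M, w) = 18 (b(M, w) = (3/2)*12 = 18)
j(g) = -265 (j(g) = -283 + 18 = -265)
d/j(z(20)) = 116281/(-265) = 116281*(-1/265) = -116281/265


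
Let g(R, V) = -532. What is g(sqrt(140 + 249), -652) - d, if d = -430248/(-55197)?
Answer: -9931684/18399 ≈ -539.79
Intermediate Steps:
d = 143416/18399 (d = -430248*(-1/55197) = 143416/18399 ≈ 7.7948)
g(sqrt(140 + 249), -652) - d = -532 - 1*143416/18399 = -532 - 143416/18399 = -9931684/18399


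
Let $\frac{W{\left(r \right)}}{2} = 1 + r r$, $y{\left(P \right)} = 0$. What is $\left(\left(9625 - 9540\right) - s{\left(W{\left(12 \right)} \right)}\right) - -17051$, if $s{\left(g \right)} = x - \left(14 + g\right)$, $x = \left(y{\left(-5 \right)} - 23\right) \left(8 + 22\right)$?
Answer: $18130$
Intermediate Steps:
$W{\left(r \right)} = 2 + 2 r^{2}$ ($W{\left(r \right)} = 2 \left(1 + r r\right) = 2 \left(1 + r^{2}\right) = 2 + 2 r^{2}$)
$x = -690$ ($x = \left(0 - 23\right) \left(8 + 22\right) = \left(-23\right) 30 = -690$)
$s{\left(g \right)} = -704 - g$ ($s{\left(g \right)} = -690 - \left(14 + g\right) = -704 - g$)
$\left(\left(9625 - 9540\right) - s{\left(W{\left(12 \right)} \right)}\right) - -17051 = \left(\left(9625 - 9540\right) - \left(-704 - \left(2 + 2 \cdot 12^{2}\right)\right)\right) - -17051 = \left(\left(9625 - 9540\right) - \left(-704 - \left(2 + 2 \cdot 144\right)\right)\right) + 17051 = \left(85 - \left(-704 - \left(2 + 288\right)\right)\right) + 17051 = \left(85 - \left(-704 - 290\right)\right) + 17051 = \left(85 - -994\right) + 17051 = \left(85 + 994\right) + 17051 = 1079 + 17051 = 18130$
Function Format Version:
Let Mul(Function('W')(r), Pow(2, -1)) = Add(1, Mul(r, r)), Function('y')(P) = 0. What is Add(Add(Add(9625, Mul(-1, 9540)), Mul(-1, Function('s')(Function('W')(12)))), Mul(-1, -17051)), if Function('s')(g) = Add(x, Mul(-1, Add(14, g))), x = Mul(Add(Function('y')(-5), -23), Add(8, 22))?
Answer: 18130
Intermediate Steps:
Function('W')(r) = Add(2, Mul(2, Pow(r, 2))) (Function('W')(r) = Mul(2, Add(1, Mul(r, r))) = Mul(2, Add(1, Pow(r, 2))) = Add(2, Mul(2, Pow(r, 2))))
x = -690 (x = Mul(Add(0, -23), Add(8, 22)) = Mul(-23, 30) = -690)
Function('s')(g) = Add(-704, Mul(-1, g)) (Function('s')(g) = Add(-690, Mul(-1, Add(14, g))) = Add(-690, Add(-14, Mul(-1, g))) = Add(-704, Mul(-1, g)))
Add(Add(Add(9625, Mul(-1, 9540)), Mul(-1, Function('s')(Function('W')(12)))), Mul(-1, -17051)) = Add(Add(Add(9625, Mul(-1, 9540)), Mul(-1, Add(-704, Mul(-1, Add(2, Mul(2, Pow(12, 2))))))), Mul(-1, -17051)) = Add(Add(Add(9625, -9540), Mul(-1, Add(-704, Mul(-1, Add(2, Mul(2, 144)))))), 17051) = Add(Add(85, Mul(-1, Add(-704, Mul(-1, Add(2, 288))))), 17051) = Add(Add(85, Mul(-1, Add(-704, Mul(-1, 290)))), 17051) = Add(Add(85, Mul(-1, Add(-704, -290))), 17051) = Add(Add(85, Mul(-1, -994)), 17051) = Add(Add(85, 994), 17051) = Add(1079, 17051) = 18130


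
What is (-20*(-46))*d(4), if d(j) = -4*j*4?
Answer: -58880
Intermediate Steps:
d(j) = -16*j
(-20*(-46))*d(4) = (-20*(-46))*(-16*4) = 920*(-64) = -58880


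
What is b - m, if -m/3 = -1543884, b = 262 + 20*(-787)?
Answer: -4647130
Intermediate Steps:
b = -15478 (b = 262 - 15740 = -15478)
m = 4631652 (m = -3*(-1543884) = 4631652)
b - m = -15478 - 1*4631652 = -15478 - 4631652 = -4647130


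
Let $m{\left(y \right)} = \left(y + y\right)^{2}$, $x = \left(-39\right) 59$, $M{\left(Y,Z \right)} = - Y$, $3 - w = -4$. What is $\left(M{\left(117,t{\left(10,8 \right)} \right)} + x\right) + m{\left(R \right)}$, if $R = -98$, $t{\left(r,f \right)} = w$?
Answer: $35998$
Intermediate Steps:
$w = 7$ ($w = 3 - -4 = 3 + 4 = 7$)
$t{\left(r,f \right)} = 7$
$x = -2301$
$m{\left(y \right)} = 4 y^{2}$ ($m{\left(y \right)} = \left(2 y\right)^{2} = 4 y^{2}$)
$\left(M{\left(117,t{\left(10,8 \right)} \right)} + x\right) + m{\left(R \right)} = \left(\left(-1\right) 117 - 2301\right) + 4 \left(-98\right)^{2} = \left(-117 - 2301\right) + 4 \cdot 9604 = -2418 + 38416 = 35998$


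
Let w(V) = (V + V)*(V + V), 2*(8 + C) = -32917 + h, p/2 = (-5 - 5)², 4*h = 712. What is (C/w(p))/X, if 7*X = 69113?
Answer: -45857/4423232000 ≈ -1.0367e-5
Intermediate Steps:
X = 69113/7 (X = (⅐)*69113 = 69113/7 ≈ 9873.3)
h = 178 (h = (¼)*712 = 178)
p = 200 (p = 2*(-5 - 5)² = 2*(-10)² = 2*100 = 200)
C = -32755/2 (C = -8 + (-32917 + 178)/2 = -8 + (½)*(-32739) = -8 - 32739/2 = -32755/2 ≈ -16378.)
w(V) = 4*V² (w(V) = (2*V)*(2*V) = 4*V²)
(C/w(p))/X = (-32755/(2*(4*200²)))/(69113/7) = -32755/(2*(4*40000))*(7/69113) = -32755/2/160000*(7/69113) = -32755/2*1/160000*(7/69113) = -6551/64000*7/69113 = -45857/4423232000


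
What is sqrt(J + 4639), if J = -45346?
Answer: 3*I*sqrt(4523) ≈ 201.76*I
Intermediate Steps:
sqrt(J + 4639) = sqrt(-45346 + 4639) = sqrt(-40707) = 3*I*sqrt(4523)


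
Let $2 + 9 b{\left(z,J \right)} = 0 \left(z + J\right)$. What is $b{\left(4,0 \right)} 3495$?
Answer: $- \frac{2330}{3} \approx -776.67$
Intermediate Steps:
$b{\left(z,J \right)} = - \frac{2}{9}$ ($b{\left(z,J \right)} = - \frac{2}{9} + \frac{0 \left(z + J\right)}{9} = - \frac{2}{9} + \frac{0 \left(J + z\right)}{9} = - \frac{2}{9} + \frac{1}{9} \cdot 0 = - \frac{2}{9} + 0 = - \frac{2}{9}$)
$b{\left(4,0 \right)} 3495 = \left(- \frac{2}{9}\right) 3495 = - \frac{2330}{3}$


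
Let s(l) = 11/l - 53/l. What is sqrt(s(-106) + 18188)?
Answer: sqrt(51091205)/53 ≈ 134.86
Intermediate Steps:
s(l) = -42/l
sqrt(s(-106) + 18188) = sqrt(-42/(-106) + 18188) = sqrt(-42*(-1/106) + 18188) = sqrt(21/53 + 18188) = sqrt(963985/53) = sqrt(51091205)/53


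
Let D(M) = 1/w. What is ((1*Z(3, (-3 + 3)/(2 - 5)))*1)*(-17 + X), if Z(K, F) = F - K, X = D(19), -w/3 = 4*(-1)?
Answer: 203/4 ≈ 50.750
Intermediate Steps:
w = 12 (w = -12*(-1) = -3*(-4) = 12)
D(M) = 1/12
X = 1/12 ≈ 0.083333
((1*Z(3, (-3 + 3)/(2 - 5)))*1)*(-17 + X) = ((1*((-3 + 3)/(2 - 5) - 1*3))*1)*(-17 + 1/12) = ((1*(0/(-3) - 3))*1)*(-203/12) = ((1*(0*(-⅓) - 3))*1)*(-203/12) = ((1*(0 - 3))*1)*(-203/12) = ((1*(-3))*1)*(-203/12) = -3*1*(-203/12) = -3*(-203/12) = 203/4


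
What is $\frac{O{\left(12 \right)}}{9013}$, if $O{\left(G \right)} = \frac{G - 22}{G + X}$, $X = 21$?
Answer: $- \frac{10}{297429} \approx -3.3621 \cdot 10^{-5}$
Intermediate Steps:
$O{\left(G \right)} = \frac{-22 + G}{21 + G}$ ($O{\left(G \right)} = \frac{G - 22}{G + 21} = \frac{-22 + G}{21 + G}$)
$\frac{O{\left(12 \right)}}{9013} = \frac{\frac{1}{21 + 12} \left(-22 + 12\right)}{9013} = \frac{1}{33} \left(-10\right) \frac{1}{9013} = \left(- \frac{10}{33}\right) \frac{1}{9013} = - \frac{10}{297429}$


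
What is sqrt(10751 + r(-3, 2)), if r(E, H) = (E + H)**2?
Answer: 16*sqrt(42) ≈ 103.69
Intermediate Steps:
sqrt(10751 + r(-3, 2)) = sqrt(10751 + (-3 + 2)**2) = sqrt(10751 + (-1)**2) = sqrt(10751 + 1) = sqrt(10752) = 16*sqrt(42)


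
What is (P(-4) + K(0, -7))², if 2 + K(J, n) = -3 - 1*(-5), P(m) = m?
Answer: 16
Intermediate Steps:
K(J, n) = 0 (K(J, n) = -2 + (-3 - 1*(-5)) = -2 + (-3 + 5) = -2 + 2 = 0)
(P(-4) + K(0, -7))² = (-4 + 0)² = (-4)² = 16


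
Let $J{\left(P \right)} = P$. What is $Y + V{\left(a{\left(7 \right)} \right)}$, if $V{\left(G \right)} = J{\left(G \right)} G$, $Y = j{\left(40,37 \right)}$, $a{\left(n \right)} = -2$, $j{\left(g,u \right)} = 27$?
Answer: $31$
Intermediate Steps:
$Y = 27$
$V{\left(G \right)} = G^{2}$ ($V{\left(G \right)} = G G = G^{2}$)
$Y + V{\left(a{\left(7 \right)} \right)} = 27 + \left(-2\right)^{2} = 27 + 4 = 31$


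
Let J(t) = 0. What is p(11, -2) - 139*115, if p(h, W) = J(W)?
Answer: -15985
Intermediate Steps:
p(h, W) = 0
p(11, -2) - 139*115 = 0 - 139*115 = 0 - 15985 = -15985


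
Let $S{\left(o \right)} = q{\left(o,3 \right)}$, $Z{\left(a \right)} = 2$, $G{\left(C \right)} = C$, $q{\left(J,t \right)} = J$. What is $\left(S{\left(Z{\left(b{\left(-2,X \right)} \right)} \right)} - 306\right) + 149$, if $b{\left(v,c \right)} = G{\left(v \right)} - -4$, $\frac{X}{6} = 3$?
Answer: $-155$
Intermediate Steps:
$X = 18$ ($X = 6 \cdot 3 = 18$)
$b{\left(v,c \right)} = 4 + v$ ($b{\left(v,c \right)} = v - -4 = v + 4 = 4 + v$)
$S{\left(o \right)} = o$
$\left(S{\left(Z{\left(b{\left(-2,X \right)} \right)} \right)} - 306\right) + 149 = \left(2 - 306\right) + 149 = -304 + 149 = -155$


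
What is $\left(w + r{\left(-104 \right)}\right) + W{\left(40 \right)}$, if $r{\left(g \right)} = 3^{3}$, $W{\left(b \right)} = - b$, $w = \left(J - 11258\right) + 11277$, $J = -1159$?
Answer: $-1153$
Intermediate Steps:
$w = -1140$ ($w = \left(-1159 - 11258\right) + 11277 = -12417 + 11277 = -1140$)
$r{\left(g \right)} = 27$
$\left(w + r{\left(-104 \right)}\right) + W{\left(40 \right)} = \left(-1140 + 27\right) - 40 = -1113 - 40 = -1153$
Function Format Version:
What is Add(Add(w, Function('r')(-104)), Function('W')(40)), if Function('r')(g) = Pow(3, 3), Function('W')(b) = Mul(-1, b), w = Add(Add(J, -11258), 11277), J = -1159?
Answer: -1153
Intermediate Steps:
w = -1140 (w = Add(Add(-1159, -11258), 11277) = Add(-12417, 11277) = -1140)
Function('r')(g) = 27
Add(Add(w, Function('r')(-104)), Function('W')(40)) = Add(Add(-1140, 27), Mul(-1, 40)) = Add(-1113, -40) = -1153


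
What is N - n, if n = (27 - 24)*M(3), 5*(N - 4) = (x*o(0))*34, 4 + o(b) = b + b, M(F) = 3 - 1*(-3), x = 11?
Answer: -1566/5 ≈ -313.20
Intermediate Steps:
M(F) = 6 (M(F) = 3 + 3 = 6)
o(b) = -4 + 2*b (o(b) = -4 + (b + b) = -4 + 2*b)
N = -1476/5 (N = 4 + ((11*(-4 + 2*0))*34)/5 = 4 + ((11*(-4 + 0))*34)/5 = 4 + ((11*(-4))*34)/5 = 4 + (-44*34)/5 = 4 + (⅕)*(-1496) = 4 - 1496/5 = -1476/5 ≈ -295.20)
n = 18 (n = (27 - 24)*6 = 3*6 = 18)
N - n = -1476/5 - 1*18 = -1476/5 - 18 = -1566/5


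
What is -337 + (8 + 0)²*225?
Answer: 14063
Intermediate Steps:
-337 + (8 + 0)²*225 = -337 + 8²*225 = -337 + 64*225 = -337 + 14400 = 14063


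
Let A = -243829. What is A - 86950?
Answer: -330779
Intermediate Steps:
A - 86950 = -243829 - 86950 = -330779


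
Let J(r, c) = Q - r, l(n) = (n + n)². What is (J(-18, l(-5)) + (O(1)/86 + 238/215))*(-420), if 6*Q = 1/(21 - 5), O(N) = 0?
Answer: -2762081/344 ≈ -8029.3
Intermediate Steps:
Q = 1/96 (Q = 1/(6*(21 - 5)) = (⅙)/16 = (⅙)*(1/16) = 1/96 ≈ 0.010417)
l(n) = 4*n² (l(n) = (2*n)² = 4*n²)
J(r, c) = 1/96 - r
(J(-18, l(-5)) + (O(1)/86 + 238/215))*(-420) = ((1/96 - 1*(-18)) + (0/86 + 238/215))*(-420) = ((1/96 + 18) + (0*(1/86) + 238*(1/215)))*(-420) = (1729/96 + (0 + 238/215))*(-420) = (1729/96 + 238/215)*(-420) = (394583/20640)*(-420) = -2762081/344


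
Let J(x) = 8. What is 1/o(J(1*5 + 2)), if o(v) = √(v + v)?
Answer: ¼ ≈ 0.25000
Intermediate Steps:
o(v) = √2*√v (o(v) = √(2*v) = √2*√v)
1/o(J(1*5 + 2)) = 1/(√2*√8) = 1/(√2*(2*√2)) = 1/4 = ¼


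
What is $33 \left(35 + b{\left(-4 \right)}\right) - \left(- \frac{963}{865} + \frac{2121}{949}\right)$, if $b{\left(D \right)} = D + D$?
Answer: $\frac{730487757}{820885} \approx 889.88$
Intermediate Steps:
$b{\left(D \right)} = 2 D$
$33 \left(35 + b{\left(-4 \right)}\right) - \left(- \frac{963}{865} + \frac{2121}{949}\right) = 33 \left(35 + 2 \left(-4\right)\right) - \left(- \frac{963}{865} + \frac{2121}{949}\right) = 33 \left(35 - 8\right) - \frac{920778}{820885} = 33 \cdot 27 + \left(\frac{963}{865} - \frac{2121}{949}\right) = 891 - \frac{920778}{820885} = \frac{730487757}{820885}$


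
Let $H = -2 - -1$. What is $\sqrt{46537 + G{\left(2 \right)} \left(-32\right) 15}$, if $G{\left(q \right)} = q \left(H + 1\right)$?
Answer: $\sqrt{46537} \approx 215.72$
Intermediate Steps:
$H = -1$ ($H = -2 + 1 = -1$)
$G{\left(q \right)} = 0$ ($G{\left(q \right)} = q \left(-1 + 1\right) = q 0 = 0$)
$\sqrt{46537 + G{\left(2 \right)} \left(-32\right) 15} = \sqrt{46537 + 0 \left(-32\right) 15} = \sqrt{46537 + 0 \cdot 15} = \sqrt{46537 + 0} = \sqrt{46537}$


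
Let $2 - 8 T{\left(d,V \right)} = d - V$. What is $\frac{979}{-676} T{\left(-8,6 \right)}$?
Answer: $- \frac{979}{338} \approx -2.8965$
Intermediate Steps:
$T{\left(d,V \right)} = \frac{1}{4} - \frac{d}{8} + \frac{V}{8}$ ($T{\left(d,V \right)} = \frac{1}{4} - \frac{d - V}{8} = \frac{1}{4} + \left(- \frac{d}{8} + \frac{V}{8}\right) = \frac{1}{4} - \frac{d}{8} + \frac{V}{8}$)
$\frac{979}{-676} T{\left(-8,6 \right)} = \frac{979}{-676} \left(\frac{1}{4} - -1 + \frac{1}{8} \cdot 6\right) = 979 \left(- \frac{1}{676}\right) \left(\frac{1}{4} + 1 + \frac{3}{4}\right) = \left(- \frac{979}{676}\right) 2 = - \frac{979}{338}$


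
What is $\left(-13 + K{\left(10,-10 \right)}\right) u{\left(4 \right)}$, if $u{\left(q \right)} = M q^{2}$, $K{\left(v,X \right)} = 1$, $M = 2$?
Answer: $-384$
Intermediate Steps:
$u{\left(q \right)} = 2 q^{2}$
$\left(-13 + K{\left(10,-10 \right)}\right) u{\left(4 \right)} = \left(-13 + 1\right) 2 \cdot 4^{2} = - 12 \cdot 2 \cdot 16 = \left(-12\right) 32 = -384$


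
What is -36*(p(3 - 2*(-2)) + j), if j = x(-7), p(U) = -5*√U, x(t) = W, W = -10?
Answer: 360 + 180*√7 ≈ 836.24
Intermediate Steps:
x(t) = -10
j = -10
-36*(p(3 - 2*(-2)) + j) = -36*(-5*√(3 - 2*(-2)) - 10) = -36*(-5*√(3 + 4) - 10) = -36*(-5*√7 - 10) = -36*(-10 - 5*√7) = 360 + 180*√7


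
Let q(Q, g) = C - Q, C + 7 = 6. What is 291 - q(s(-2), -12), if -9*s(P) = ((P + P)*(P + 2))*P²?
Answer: 292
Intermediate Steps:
C = -1 (C = -7 + 6 = -1)
s(P) = -2*P³*(2 + P)/9 (s(P) = -(P + P)*(P + 2)*P²/9 = -(2*P)*(2 + P)*P²/9 = -2*P*(2 + P)*P²/9 = -2*P³*(2 + P)/9)
q(Q, g) = -1 - Q
291 - q(s(-2), -12) = 291 - (-1 - 2*(-2)³*(-2 - 1*(-2))/9) = 291 - (-1 - 2*(-8)*(-2 + 2)/9) = 291 - (-1 - 2*(-8)*0/9) = 291 - (-1 - 1*0) = 291 - (-1 + 0) = 291 - 1*(-1) = 291 + 1 = 292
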